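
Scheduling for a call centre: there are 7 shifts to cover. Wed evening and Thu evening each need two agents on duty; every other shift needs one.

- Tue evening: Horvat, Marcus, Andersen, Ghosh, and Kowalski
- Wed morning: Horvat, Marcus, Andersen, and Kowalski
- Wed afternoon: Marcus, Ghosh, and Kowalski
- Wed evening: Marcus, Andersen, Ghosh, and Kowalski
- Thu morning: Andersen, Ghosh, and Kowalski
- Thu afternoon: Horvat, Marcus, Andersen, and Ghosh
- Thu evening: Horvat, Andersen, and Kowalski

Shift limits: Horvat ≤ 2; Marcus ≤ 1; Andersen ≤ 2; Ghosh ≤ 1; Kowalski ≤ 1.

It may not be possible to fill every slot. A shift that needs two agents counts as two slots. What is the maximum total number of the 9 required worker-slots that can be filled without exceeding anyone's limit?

Total capacity across all agents is 2+1+2+1+1 = 7, and 9 slots are needed, so at most 7 can be filled.
An assignment achieving 7: Wed morning→Horvat, Wed afternoon→Marcus, Wed evening→Ghosh+Kowalski, Thu morning→Andersen, Thu evening→Horvat+Andersen.
Loads: Horvat 2/2, Marcus 1/1, Andersen 2/2, Ghosh 1/1, Kowalski 1/1.

7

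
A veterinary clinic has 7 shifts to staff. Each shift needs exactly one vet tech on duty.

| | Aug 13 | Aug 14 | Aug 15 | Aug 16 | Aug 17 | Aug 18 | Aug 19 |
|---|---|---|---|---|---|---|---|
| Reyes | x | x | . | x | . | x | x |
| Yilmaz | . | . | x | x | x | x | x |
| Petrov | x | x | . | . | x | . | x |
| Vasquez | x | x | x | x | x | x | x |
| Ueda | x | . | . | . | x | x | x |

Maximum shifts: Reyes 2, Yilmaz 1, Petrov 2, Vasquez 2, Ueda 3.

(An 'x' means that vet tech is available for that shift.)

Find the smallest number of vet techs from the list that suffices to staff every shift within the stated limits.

3

7 slots to fill and no one can take more than 3, so at least ⌈7/3⌉ = 3 vet techs are needed.
Reyes, Vasquez, and Ueda alone can cover everything: Aug 13→Ueda, Aug 14→Reyes, Aug 15→Vasquez, Aug 16→Reyes, Aug 17→Vasquez, Aug 18→Ueda, Aug 19→Ueda.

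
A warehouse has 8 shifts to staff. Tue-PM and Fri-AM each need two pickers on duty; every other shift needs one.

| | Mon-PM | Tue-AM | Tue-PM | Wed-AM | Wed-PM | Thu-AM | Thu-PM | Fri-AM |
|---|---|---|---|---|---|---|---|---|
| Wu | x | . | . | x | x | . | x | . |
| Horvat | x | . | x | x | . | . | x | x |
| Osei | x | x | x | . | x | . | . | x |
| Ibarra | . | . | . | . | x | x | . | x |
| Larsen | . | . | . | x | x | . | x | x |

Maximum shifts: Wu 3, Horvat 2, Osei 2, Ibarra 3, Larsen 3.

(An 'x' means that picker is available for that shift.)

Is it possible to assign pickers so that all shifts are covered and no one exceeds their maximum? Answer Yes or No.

Yes

Tue-AM can only be covered by Osei, so that assignment is forced.
Tue-PM can only be covered by Horvat and Osei, so that assignment is forced.
Thu-AM can only be covered by Ibarra, so that assignment is forced.
One valid schedule: Mon-PM→Wu, Tue-AM→Osei, Tue-PM→Horvat+Osei, Wed-AM→Wu, Wed-PM→Ibarra, Thu-AM→Ibarra, Thu-PM→Wu, Fri-AM→Horvat+Ibarra.
Loads: Wu 3/3, Horvat 2/2, Osei 2/2, Ibarra 3/3, Larsen 0/3 — all within limits.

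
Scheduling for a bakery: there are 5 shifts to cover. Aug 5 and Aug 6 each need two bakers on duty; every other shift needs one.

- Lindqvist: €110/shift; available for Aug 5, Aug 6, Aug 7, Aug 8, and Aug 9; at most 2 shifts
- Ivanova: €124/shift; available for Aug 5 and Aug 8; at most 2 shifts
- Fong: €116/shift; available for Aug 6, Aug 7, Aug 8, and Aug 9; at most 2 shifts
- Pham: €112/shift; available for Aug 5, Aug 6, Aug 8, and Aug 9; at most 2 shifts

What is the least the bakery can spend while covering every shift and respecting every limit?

€800

Picking the cheapest available baker for each shift independently would cost €774, but that ignores the shift limits.
An optimal schedule: Aug 5→Lindqvist+Pham, Aug 6→Pham+Fong, Aug 7→Lindqvist, Aug 8→Ivanova, Aug 9→Fong.
Total: 110 + 112 + 112 + 116 + 110 + 124 + 116 = €800.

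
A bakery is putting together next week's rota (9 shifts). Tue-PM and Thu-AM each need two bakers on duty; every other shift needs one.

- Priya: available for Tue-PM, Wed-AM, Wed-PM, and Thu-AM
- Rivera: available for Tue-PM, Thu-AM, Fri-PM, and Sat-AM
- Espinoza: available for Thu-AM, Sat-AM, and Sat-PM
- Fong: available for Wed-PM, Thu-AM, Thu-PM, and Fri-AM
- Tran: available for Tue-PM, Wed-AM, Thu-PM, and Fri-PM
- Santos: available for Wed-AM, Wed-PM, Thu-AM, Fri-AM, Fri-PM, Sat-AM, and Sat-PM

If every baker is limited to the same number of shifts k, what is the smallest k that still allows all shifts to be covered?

With 6 bakers and 11 worker-slots to fill, someone must work at least ⌈11/6⌉ = 2 shifts, so k ≥ 2.
k = 2 works: Tue-PM→Priya+Rivera, Wed-AM→Priya, Wed-PM→Santos, Thu-AM→Espinoza+Santos, Thu-PM→Fong, Fri-AM→Fong, Fri-PM→Tran, Sat-AM→Rivera, Sat-PM→Espinoza.
Loads: Priya 2, Rivera 2, Espinoza 2, Fong 2, Tran 1, Santos 2 — all ≤ 2.

2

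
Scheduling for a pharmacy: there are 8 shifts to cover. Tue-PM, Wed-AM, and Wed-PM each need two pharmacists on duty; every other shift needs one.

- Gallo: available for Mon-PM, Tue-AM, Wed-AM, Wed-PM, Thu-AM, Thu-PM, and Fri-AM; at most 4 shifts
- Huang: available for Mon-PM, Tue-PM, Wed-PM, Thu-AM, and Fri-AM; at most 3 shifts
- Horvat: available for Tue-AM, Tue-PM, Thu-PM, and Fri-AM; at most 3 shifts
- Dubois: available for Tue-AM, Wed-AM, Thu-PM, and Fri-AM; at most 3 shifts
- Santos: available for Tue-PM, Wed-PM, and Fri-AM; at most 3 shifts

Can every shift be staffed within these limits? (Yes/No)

Yes

Wed-AM can only be covered by Gallo and Dubois, so that assignment is forced.
One valid schedule: Mon-PM→Gallo, Tue-AM→Gallo, Tue-PM→Huang+Horvat, Wed-AM→Gallo+Dubois, Wed-PM→Huang+Santos, Thu-AM→Gallo, Thu-PM→Horvat, Fri-AM→Huang.
Loads: Gallo 4/4, Huang 3/3, Horvat 2/3, Dubois 1/3, Santos 1/3 — all within limits.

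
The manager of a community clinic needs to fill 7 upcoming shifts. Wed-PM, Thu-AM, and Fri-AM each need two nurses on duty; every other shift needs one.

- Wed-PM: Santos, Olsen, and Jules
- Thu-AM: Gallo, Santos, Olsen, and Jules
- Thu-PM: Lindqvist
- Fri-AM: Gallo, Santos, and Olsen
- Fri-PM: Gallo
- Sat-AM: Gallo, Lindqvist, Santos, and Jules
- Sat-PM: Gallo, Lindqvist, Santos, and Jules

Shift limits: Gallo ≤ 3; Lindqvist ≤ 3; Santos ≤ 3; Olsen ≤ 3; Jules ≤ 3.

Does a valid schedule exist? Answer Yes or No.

Thu-PM can only be covered by Lindqvist, so that assignment is forced.
Fri-PM can only be covered by Gallo, so that assignment is forced.
One valid schedule: Wed-PM→Santos+Olsen, Thu-AM→Santos+Olsen, Thu-PM→Lindqvist, Fri-AM→Gallo+Santos, Fri-PM→Gallo, Sat-AM→Gallo, Sat-PM→Lindqvist.
Loads: Gallo 3/3, Lindqvist 2/3, Santos 3/3, Olsen 2/3, Jules 0/3 — all within limits.

Yes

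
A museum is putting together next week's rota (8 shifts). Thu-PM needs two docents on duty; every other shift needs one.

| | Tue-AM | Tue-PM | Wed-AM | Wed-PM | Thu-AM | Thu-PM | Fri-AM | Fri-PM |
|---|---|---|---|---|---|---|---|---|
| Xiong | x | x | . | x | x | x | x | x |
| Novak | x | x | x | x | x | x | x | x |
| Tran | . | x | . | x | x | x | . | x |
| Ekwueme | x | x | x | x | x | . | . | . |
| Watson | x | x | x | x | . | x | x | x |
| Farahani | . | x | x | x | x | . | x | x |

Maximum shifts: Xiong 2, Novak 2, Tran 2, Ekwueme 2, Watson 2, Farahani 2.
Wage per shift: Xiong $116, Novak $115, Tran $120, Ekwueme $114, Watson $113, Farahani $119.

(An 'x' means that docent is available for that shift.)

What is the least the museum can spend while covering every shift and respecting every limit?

Picking the cheapest available docent for each shift independently would cost $1020, but that ignores the shift limits.
An optimal schedule: Tue-AM→Watson, Tue-PM→Ekwueme, Wed-AM→Watson, Wed-PM→Farahani, Thu-AM→Ekwueme, Thu-PM→Novak+Xiong, Fri-AM→Novak, Fri-PM→Xiong.
Total: 113 + 114 + 113 + 119 + 114 + 115 + 116 + 115 + 116 = $1035.

$1035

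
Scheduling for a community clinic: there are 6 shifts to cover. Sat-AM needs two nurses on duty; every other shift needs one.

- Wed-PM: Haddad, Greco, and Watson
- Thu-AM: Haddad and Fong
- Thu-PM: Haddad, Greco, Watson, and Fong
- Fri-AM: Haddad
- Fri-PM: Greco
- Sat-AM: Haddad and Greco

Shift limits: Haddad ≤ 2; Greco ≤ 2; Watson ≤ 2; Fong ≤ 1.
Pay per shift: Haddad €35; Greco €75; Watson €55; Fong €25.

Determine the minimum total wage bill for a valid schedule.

Fri-AM can only be covered by Haddad, so that assignment is forced.
Fri-PM can only be covered by Greco, so that assignment is forced.
Sat-AM can only be covered by Haddad and Greco, so that assignment is forced.
Picking the cheapest available nurse for each shift independently would cost €305, but that ignores the shift limits.
An optimal schedule: Wed-PM→Watson, Thu-AM→Fong, Thu-PM→Watson, Fri-AM→Haddad, Fri-PM→Greco, Sat-AM→Haddad+Greco.
Total: 55 + 25 + 55 + 35 + 75 + 35 + 75 = €355.

€355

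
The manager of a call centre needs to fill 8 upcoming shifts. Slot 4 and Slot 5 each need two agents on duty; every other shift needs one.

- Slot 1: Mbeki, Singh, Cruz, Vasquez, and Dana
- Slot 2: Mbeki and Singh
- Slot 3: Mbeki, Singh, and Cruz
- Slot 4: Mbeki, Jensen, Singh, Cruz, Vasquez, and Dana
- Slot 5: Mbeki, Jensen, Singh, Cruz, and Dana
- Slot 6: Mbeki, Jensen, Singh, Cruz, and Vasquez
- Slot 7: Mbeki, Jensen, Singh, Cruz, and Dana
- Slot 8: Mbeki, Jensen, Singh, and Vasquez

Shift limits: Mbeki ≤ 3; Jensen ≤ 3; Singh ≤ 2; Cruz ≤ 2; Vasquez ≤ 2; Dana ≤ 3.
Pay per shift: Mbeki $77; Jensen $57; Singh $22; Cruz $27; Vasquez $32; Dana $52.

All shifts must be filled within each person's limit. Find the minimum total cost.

$375

Picking the cheapest available agent for each shift independently would cost $230, but that ignores the shift limits.
An optimal schedule: Slot 1→Cruz, Slot 2→Singh, Slot 3→Singh, Slot 4→Vasquez+Dana, Slot 5→Dana+Jensen, Slot 6→Cruz, Slot 7→Dana, Slot 8→Vasquez.
Total: 27 + 22 + 22 + 32 + 52 + 52 + 57 + 27 + 52 + 32 = $375.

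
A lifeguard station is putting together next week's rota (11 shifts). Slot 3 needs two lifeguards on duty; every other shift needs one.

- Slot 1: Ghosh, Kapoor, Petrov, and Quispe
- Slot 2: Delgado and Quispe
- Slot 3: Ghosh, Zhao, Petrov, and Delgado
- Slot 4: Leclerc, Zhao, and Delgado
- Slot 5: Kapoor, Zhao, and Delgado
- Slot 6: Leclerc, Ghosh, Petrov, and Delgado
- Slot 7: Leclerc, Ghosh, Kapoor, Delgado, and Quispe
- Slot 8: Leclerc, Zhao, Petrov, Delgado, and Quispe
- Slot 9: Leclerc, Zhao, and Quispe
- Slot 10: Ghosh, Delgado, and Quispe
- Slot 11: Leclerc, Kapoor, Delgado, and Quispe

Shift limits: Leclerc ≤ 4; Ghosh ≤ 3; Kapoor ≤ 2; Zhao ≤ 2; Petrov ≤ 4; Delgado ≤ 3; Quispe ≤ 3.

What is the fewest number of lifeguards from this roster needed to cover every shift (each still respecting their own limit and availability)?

4

12 slots to fill and no one can take more than 4, so at least ⌈12/4⌉ = 3 lifeguards are needed.
Any 3 lifeguards together have capacity at most 4+4+3 = 11 < 12 slots, so 3 can never suffice.
Leclerc, Ghosh, Kapoor, and Delgado alone can cover everything: Slot 1→Ghosh, Slot 2→Delgado, Slot 3→Ghosh+Delgado, Slot 4→Leclerc, Slot 5→Kapoor, Slot 6→Leclerc, Slot 7→Delgado, Slot 8→Leclerc, Slot 9→Leclerc, Slot 10→Ghosh, Slot 11→Kapoor.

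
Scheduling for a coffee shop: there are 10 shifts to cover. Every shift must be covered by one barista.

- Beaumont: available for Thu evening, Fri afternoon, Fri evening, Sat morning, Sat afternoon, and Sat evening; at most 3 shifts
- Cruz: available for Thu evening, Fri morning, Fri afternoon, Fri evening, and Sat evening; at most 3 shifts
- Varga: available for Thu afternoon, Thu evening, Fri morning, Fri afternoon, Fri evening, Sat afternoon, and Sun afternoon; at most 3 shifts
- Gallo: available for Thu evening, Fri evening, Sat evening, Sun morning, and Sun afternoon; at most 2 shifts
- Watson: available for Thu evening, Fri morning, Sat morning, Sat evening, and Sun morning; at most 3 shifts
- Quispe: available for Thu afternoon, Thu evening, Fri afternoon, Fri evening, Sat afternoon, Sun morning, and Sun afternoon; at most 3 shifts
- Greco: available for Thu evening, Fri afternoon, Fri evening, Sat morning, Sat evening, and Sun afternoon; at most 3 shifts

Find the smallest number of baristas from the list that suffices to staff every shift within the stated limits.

4

10 slots to fill and no one can take more than 3, so at least ⌈10/3⌉ = 4 baristas are needed.
Beaumont, Cruz, Varga, and Gallo alone can cover everything: Thu afternoon→Varga, Thu evening→Cruz, Fri morning→Cruz, Fri afternoon→Beaumont, Fri evening→Varga, Sat morning→Beaumont, Sat afternoon→Beaumont, Sat evening→Cruz, Sun morning→Gallo, Sun afternoon→Varga.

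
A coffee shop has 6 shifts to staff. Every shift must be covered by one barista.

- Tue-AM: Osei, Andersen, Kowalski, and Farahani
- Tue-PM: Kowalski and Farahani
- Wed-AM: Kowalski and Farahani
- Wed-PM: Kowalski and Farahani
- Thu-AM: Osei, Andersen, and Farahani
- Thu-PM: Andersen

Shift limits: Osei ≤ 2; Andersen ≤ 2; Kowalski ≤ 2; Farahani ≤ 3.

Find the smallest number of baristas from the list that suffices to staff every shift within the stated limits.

6 slots to fill and no one can take more than 3, so at least ⌈6/3⌉ = 2 baristas are needed.
Any 2 baristas together have capacity at most 3+2 = 5 < 6 slots, so 2 can never suffice.
Osei, Andersen, and Farahani alone can cover everything: Tue-AM→Osei, Tue-PM→Farahani, Wed-AM→Farahani, Wed-PM→Farahani, Thu-AM→Osei, Thu-PM→Andersen.

3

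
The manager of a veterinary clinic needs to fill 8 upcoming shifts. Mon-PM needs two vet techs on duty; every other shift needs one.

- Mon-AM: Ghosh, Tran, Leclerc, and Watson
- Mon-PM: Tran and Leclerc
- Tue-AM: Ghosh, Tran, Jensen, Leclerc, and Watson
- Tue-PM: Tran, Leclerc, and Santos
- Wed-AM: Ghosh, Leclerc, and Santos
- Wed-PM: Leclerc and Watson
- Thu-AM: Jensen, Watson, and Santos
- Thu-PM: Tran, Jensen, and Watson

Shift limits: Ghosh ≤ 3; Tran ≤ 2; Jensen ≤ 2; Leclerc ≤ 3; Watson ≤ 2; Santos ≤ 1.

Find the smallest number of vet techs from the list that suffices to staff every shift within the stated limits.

4

9 slots to fill and no one can take more than 3, so at least ⌈9/3⌉ = 3 vet techs are needed.
Any 3 vet techs together have capacity at most 3+3+2 = 8 < 9 slots, so 3 can never suffice.
Ghosh, Tran, Jensen, and Leclerc alone can cover everything: Mon-AM→Ghosh, Mon-PM→Tran+Leclerc, Tue-AM→Ghosh, Tue-PM→Tran, Wed-AM→Ghosh, Wed-PM→Leclerc, Thu-AM→Jensen, Thu-PM→Jensen.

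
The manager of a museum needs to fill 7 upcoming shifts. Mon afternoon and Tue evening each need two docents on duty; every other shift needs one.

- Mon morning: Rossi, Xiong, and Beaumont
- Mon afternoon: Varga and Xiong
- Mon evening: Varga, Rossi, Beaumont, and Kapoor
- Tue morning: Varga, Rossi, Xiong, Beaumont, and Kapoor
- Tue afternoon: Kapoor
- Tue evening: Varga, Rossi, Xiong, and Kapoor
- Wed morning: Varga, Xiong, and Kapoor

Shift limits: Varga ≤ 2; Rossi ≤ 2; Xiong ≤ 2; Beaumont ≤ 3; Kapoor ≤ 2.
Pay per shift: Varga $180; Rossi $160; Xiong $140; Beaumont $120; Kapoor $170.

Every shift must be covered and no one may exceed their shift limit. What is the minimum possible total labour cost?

Mon afternoon can only be covered by Varga and Xiong, so that assignment is forced.
Tue afternoon can only be covered by Kapoor, so that assignment is forced.
Picking the cheapest available docent for each shift independently would cost $1290, but that ignores the shift limits.
An optimal schedule: Mon morning→Beaumont, Mon afternoon→Xiong+Varga, Mon evening→Beaumont, Tue morning→Beaumont, Tue afternoon→Kapoor, Tue evening→Rossi+Kapoor, Wed morning→Xiong.
Total: 120 + 140 + 180 + 120 + 120 + 170 + 160 + 170 + 140 = $1320.

$1320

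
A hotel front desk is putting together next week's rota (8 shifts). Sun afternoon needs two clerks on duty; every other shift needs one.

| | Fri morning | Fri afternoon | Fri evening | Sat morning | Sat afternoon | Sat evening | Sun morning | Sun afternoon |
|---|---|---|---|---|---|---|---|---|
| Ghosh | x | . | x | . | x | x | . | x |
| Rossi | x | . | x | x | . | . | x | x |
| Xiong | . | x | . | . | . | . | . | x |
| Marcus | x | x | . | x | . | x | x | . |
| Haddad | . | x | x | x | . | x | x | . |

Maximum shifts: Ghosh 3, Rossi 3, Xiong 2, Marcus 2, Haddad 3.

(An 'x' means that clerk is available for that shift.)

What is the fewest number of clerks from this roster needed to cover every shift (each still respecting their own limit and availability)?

9 slots to fill and no one can take more than 3, so at least ⌈9/3⌉ = 3 clerks are needed.
Ghosh, Rossi, and Haddad alone can cover everything: Fri morning→Ghosh, Fri afternoon→Haddad, Fri evening→Haddad, Sat morning→Rossi, Sat afternoon→Ghosh, Sat evening→Haddad, Sun morning→Rossi, Sun afternoon→Ghosh+Rossi.

3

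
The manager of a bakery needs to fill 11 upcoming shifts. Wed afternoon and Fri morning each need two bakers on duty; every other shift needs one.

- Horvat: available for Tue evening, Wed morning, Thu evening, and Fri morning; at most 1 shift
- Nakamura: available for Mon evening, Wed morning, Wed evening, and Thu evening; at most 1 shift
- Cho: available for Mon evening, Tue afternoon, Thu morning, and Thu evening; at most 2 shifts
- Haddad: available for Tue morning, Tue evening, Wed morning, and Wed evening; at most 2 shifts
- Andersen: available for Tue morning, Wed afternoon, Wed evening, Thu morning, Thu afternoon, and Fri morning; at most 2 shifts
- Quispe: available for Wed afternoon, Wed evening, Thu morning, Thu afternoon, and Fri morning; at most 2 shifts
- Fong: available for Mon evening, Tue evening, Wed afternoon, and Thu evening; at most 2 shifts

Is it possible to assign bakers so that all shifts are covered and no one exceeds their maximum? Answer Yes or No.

No

Total capacity is 1+1+2+2+2+2+2 = 12 but 13 worker-slots are needed — infeasible.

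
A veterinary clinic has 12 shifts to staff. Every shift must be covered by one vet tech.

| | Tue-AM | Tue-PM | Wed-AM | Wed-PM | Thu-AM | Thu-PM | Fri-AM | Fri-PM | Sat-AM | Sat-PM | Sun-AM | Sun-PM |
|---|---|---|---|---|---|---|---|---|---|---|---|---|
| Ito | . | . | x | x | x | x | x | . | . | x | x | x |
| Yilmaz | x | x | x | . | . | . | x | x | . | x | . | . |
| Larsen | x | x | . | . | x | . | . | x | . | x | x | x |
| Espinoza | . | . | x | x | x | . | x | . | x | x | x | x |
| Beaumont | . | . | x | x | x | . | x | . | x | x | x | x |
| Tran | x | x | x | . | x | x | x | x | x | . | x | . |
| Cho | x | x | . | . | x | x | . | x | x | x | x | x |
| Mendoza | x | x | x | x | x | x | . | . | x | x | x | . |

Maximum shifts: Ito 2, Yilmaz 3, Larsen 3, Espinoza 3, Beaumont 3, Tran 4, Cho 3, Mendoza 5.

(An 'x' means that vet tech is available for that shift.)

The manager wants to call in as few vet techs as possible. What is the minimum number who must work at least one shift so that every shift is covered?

3

12 slots to fill and no one can take more than 5, so at least ⌈12/5⌉ = 3 vet techs are needed.
Larsen, Tran, and Mendoza alone can cover everything: Tue-AM→Mendoza, Tue-PM→Mendoza, Wed-AM→Tran, Wed-PM→Mendoza, Thu-AM→Mendoza, Thu-PM→Tran, Fri-AM→Tran, Fri-PM→Larsen, Sat-AM→Tran, Sat-PM→Larsen, Sun-AM→Mendoza, Sun-PM→Larsen.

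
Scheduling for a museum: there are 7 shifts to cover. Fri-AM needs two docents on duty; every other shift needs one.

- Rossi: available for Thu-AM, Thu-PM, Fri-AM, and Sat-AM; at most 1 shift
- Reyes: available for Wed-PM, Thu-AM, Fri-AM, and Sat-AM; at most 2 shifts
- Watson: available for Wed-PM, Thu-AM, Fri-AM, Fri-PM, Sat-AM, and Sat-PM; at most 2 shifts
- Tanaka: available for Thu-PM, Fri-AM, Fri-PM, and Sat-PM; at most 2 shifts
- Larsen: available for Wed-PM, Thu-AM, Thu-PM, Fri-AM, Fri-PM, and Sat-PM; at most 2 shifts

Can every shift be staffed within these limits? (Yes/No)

Yes

One valid schedule: Wed-PM→Reyes, Thu-AM→Larsen, Thu-PM→Rossi, Fri-AM→Tanaka+Larsen, Fri-PM→Watson, Sat-AM→Reyes, Sat-PM→Watson.
Loads: Rossi 1/1, Reyes 2/2, Watson 2/2, Tanaka 1/2, Larsen 2/2 — all within limits.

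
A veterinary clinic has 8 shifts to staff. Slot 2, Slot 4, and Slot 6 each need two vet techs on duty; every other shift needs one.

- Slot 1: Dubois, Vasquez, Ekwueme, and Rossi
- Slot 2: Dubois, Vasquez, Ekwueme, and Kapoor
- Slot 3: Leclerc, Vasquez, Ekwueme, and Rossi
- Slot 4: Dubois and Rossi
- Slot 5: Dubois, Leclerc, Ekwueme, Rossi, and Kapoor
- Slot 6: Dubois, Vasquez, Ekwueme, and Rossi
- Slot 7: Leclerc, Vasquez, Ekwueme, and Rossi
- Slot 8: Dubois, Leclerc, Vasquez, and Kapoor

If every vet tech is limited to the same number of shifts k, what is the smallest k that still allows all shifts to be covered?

2

With 6 vet techs and 11 worker-slots to fill, someone must work at least ⌈11/6⌉ = 2 shifts, so k ≥ 2.
k = 2 works: Slot 1→Dubois, Slot 2→Vasquez+Kapoor, Slot 3→Leclerc, Slot 4→Dubois+Rossi, Slot 5→Ekwueme, Slot 6→Ekwueme+Rossi, Slot 7→Leclerc, Slot 8→Vasquez.
Loads: Dubois 2, Leclerc 2, Vasquez 2, Ekwueme 2, Rossi 2, Kapoor 1 — all ≤ 2.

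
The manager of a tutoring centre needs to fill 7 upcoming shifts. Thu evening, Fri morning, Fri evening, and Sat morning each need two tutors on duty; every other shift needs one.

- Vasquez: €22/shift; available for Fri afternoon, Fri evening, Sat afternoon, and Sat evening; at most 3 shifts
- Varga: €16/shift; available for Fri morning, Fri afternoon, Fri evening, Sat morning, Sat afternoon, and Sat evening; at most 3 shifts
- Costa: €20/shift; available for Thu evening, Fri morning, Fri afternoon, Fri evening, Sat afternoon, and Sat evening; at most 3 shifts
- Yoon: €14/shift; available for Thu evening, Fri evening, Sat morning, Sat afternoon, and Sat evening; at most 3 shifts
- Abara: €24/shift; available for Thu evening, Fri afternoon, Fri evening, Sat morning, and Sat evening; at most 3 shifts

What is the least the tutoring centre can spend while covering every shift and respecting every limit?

€194

Fri morning can only be covered by Varga and Costa, so that assignment is forced.
Picking the cheapest available tutor for each shift independently would cost €174, but that ignores the shift limits.
An optimal schedule: Thu evening→Yoon+Costa, Fri morning→Varga+Costa, Fri afternoon→Varga, Fri evening→Costa+Vasquez, Sat morning→Yoon+Varga, Sat afternoon→Yoon, Sat evening→Vasquez.
Total: 14 + 20 + 16 + 20 + 16 + 20 + 22 + 14 + 16 + 14 + 22 = €194.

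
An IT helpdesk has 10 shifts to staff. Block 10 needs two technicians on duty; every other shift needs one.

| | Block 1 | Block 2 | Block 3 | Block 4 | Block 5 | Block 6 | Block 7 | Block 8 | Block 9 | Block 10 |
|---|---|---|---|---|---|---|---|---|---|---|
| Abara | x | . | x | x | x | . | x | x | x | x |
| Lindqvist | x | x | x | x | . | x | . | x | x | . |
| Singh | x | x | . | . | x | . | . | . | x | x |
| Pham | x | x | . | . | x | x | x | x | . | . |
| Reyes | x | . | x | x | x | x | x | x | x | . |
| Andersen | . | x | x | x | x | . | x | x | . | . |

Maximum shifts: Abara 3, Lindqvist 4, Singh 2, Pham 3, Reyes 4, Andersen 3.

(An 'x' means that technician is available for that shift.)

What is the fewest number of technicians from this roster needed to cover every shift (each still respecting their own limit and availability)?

11 slots to fill and no one can take more than 4, so at least ⌈11/4⌉ = 3 technicians are needed.
No set of 3 technicians can cover every shift (each such set leaves at least one shift with no one available or exceeds a cap).
Abara, Lindqvist, Singh, and Pham alone can cover everything: Block 1→Pham, Block 2→Lindqvist, Block 3→Abara, Block 4→Abara, Block 5→Singh, Block 6→Lindqvist, Block 7→Pham, Block 8→Lindqvist, Block 9→Lindqvist, Block 10→Abara+Singh.

4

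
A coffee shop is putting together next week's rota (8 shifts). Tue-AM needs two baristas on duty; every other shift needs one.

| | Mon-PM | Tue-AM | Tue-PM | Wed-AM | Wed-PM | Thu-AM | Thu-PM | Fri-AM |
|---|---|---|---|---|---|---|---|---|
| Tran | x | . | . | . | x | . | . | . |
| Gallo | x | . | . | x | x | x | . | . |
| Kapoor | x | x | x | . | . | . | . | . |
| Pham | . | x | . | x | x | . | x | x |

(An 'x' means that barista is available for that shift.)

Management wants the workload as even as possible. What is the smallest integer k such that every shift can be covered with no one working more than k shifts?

With 4 baristas and 9 worker-slots to fill, someone must work at least ⌈9/4⌉ = 3 shifts, so k ≥ 3.
k = 3 works: Mon-PM→Tran, Tue-AM→Kapoor+Pham, Tue-PM→Kapoor, Wed-AM→Gallo, Wed-PM→Tran, Thu-AM→Gallo, Thu-PM→Pham, Fri-AM→Pham.
Loads: Tran 2, Gallo 2, Kapoor 2, Pham 3 — all ≤ 3.

3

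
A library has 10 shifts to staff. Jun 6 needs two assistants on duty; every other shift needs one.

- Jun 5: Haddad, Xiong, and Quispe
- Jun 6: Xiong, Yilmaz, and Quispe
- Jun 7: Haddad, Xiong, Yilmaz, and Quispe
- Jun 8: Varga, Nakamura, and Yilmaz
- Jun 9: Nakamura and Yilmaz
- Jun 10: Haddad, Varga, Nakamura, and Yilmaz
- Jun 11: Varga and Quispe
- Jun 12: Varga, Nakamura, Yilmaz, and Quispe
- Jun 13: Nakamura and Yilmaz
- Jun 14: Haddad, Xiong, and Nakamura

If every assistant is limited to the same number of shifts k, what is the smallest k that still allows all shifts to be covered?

With 6 assistants and 11 worker-slots to fill, someone must work at least ⌈11/6⌉ = 2 shifts, so k ≥ 2.
k = 2 works: Jun 5→Haddad, Jun 6→Xiong+Yilmaz, Jun 7→Xiong, Jun 8→Varga, Jun 9→Nakamura, Jun 10→Yilmaz, Jun 11→Varga, Jun 12→Quispe, Jun 13→Nakamura, Jun 14→Haddad.
Loads: Haddad 2, Varga 2, Xiong 2, Nakamura 2, Yilmaz 2, Quispe 1 — all ≤ 2.

2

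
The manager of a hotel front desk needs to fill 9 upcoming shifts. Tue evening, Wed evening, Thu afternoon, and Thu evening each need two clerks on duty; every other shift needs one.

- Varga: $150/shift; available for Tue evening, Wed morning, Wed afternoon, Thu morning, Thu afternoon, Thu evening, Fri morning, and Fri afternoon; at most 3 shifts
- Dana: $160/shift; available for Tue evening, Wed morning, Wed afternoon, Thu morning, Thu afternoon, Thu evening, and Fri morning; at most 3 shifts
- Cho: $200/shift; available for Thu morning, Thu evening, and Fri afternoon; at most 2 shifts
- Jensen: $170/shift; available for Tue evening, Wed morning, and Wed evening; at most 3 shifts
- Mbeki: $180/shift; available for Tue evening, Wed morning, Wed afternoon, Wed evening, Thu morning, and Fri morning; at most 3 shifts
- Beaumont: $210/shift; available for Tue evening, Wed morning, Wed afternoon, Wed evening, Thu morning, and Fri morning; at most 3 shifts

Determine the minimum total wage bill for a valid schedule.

Thu afternoon can only be covered by Varga and Dana, so that assignment is forced.
Picking the cheapest available clerk for each shift independently would cost $2030, but that ignores the shift limits.
An optimal schedule: Tue evening→Jensen+Mbeki, Wed morning→Jensen, Wed afternoon→Dana, Wed evening→Jensen+Mbeki, Thu morning→Cho, Thu afternoon→Varga+Dana, Thu evening→Varga+Dana, Fri morning→Mbeki, Fri afternoon→Varga.
Total: 170 + 180 + 170 + 160 + 170 + 180 + 200 + 150 + 160 + 150 + 160 + 180 + 150 = $2180.

$2180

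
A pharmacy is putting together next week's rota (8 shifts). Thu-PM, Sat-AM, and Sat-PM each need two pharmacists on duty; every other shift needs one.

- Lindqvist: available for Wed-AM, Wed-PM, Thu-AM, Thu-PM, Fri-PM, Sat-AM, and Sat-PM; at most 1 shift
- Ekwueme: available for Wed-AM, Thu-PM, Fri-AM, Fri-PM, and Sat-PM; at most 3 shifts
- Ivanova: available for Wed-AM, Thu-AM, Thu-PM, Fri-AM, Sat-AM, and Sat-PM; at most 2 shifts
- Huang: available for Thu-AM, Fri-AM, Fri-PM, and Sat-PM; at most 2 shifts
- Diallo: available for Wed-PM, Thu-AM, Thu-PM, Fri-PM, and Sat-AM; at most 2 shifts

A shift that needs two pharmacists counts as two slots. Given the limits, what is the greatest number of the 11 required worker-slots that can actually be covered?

Total capacity across all pharmacists is 1+3+2+2+2 = 10, and 11 slots are needed, so at most 10 can be filled.
An assignment achieving 10: Wed-AM→Ekwueme, Wed-PM→Lindqvist, Thu-AM→Ivanova, Thu-PM→Ekwueme+Diallo, Fri-AM→Ekwueme, Fri-PM→Huang, Sat-AM→Ivanova+Diallo, Sat-PM→Huang.
Loads: Lindqvist 1/1, Ekwueme 3/3, Ivanova 2/2, Huang 2/2, Diallo 2/2.

10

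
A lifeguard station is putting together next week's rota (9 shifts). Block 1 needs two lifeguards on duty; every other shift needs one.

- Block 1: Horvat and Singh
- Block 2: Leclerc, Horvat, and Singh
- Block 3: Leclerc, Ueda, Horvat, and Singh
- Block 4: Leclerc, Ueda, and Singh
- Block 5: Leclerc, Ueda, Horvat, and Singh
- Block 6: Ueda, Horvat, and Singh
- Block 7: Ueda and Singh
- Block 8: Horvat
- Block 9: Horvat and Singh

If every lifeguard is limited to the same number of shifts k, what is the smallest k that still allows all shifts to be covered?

With 4 lifeguards and 10 worker-slots to fill, someone must work at least ⌈10/4⌉ = 3 shifts, so k ≥ 3.
k = 3 works: Block 1→Horvat+Singh, Block 2→Leclerc, Block 3→Leclerc, Block 4→Leclerc, Block 5→Ueda, Block 6→Ueda, Block 7→Ueda, Block 8→Horvat, Block 9→Horvat.
Loads: Leclerc 3, Ueda 3, Horvat 3, Singh 1 — all ≤ 3.

3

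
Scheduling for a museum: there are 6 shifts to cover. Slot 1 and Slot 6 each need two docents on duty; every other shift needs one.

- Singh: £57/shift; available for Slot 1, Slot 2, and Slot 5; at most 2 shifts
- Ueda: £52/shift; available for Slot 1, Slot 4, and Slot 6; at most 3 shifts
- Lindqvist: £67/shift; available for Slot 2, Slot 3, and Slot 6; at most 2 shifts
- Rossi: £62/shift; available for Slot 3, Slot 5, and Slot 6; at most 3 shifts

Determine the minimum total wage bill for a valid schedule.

Slot 1 can only be covered by Singh and Ueda, so that assignment is forced.
Slot 4 can only be covered by Ueda, so that assignment is forced.
Picking the cheapest available docent for each shift independently would cost £451, but that ignores the shift limits.
An optimal schedule: Slot 1→Ueda+Singh, Slot 2→Singh, Slot 3→Rossi, Slot 4→Ueda, Slot 5→Rossi, Slot 6→Ueda+Rossi.
Total: 52 + 57 + 57 + 62 + 52 + 62 + 52 + 62 = £456.

£456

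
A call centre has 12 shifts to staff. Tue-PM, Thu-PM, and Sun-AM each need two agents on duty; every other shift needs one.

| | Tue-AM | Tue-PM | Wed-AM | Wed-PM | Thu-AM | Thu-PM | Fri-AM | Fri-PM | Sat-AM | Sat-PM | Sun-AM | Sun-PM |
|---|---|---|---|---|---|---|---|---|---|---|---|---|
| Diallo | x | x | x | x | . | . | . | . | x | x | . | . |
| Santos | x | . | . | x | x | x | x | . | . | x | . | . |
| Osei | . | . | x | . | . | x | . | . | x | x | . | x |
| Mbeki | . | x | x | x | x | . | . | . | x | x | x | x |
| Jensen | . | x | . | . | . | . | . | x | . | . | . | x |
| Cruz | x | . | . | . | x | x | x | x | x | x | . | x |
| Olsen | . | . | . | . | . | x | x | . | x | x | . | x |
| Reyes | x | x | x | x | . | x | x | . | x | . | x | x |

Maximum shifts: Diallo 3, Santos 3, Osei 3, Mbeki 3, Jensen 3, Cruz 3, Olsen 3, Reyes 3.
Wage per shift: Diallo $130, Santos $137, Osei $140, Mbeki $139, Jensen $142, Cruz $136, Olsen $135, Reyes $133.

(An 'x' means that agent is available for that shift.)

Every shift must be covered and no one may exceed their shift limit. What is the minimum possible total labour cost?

$2015

Sun-AM can only be covered by Mbeki and Reyes, so that assignment is forced.
Picking the cheapest available agent for each shift independently would cost $1991, but that ignores the shift limits.
An optimal schedule: Tue-AM→Diallo, Tue-PM→Diallo+Reyes, Wed-AM→Diallo, Wed-PM→Reyes, Thu-AM→Cruz, Thu-PM→Cruz+Santos, Fri-AM→Olsen, Fri-PM→Cruz, Sat-AM→Olsen, Sat-PM→Santos, Sun-AM→Reyes+Mbeki, Sun-PM→Olsen.
Total: 130 + 130 + 133 + 130 + 133 + 136 + 136 + 137 + 135 + 136 + 135 + 137 + 133 + 139 + 135 = $2015.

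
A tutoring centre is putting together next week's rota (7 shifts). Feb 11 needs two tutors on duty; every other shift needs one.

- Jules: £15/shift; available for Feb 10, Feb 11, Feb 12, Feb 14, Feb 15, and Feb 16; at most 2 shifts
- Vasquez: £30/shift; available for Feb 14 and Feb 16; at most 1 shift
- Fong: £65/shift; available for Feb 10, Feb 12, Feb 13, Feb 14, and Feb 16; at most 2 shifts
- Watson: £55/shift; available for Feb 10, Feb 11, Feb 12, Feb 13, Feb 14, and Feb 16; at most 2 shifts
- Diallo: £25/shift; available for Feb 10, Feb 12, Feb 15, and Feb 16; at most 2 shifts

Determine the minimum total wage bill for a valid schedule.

Feb 11 can only be covered by Jules and Watson, so that assignment is forced.
Picking the cheapest available tutor for each shift independently would cost £200, but that ignores the shift limits.
An optimal schedule: Feb 10→Diallo, Feb 11→Jules+Watson, Feb 12→Diallo, Feb 13→Watson, Feb 14→Vasquez, Feb 15→Jules, Feb 16→Fong.
Total: 25 + 15 + 55 + 25 + 55 + 30 + 15 + 65 = £285.

£285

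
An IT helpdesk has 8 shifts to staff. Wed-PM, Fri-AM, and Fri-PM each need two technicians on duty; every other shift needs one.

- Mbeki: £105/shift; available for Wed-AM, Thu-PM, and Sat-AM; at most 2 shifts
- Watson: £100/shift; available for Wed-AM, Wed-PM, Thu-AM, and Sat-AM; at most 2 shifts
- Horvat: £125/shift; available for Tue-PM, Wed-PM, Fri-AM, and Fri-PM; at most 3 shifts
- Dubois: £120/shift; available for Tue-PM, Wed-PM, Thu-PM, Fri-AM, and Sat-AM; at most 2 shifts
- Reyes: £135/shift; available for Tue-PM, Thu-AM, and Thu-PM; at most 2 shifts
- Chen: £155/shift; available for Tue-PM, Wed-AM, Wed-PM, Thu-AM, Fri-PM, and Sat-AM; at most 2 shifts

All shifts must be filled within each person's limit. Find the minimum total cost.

Fri-AM can only be covered by Horvat and Dubois, so that assignment is forced.
Fri-PM can only be covered by Horvat and Chen, so that assignment is forced.
Picking the cheapest available technician for each shift independently would cost £1270, but that ignores the shift limits.
An optimal schedule: Tue-PM→Reyes, Wed-AM→Watson, Wed-PM→Dubois+Horvat, Thu-AM→Watson, Thu-PM→Mbeki, Fri-AM→Dubois+Horvat, Fri-PM→Horvat+Chen, Sat-AM→Mbeki.
Total: 135 + 100 + 120 + 125 + 100 + 105 + 120 + 125 + 125 + 155 + 105 = £1315.

£1315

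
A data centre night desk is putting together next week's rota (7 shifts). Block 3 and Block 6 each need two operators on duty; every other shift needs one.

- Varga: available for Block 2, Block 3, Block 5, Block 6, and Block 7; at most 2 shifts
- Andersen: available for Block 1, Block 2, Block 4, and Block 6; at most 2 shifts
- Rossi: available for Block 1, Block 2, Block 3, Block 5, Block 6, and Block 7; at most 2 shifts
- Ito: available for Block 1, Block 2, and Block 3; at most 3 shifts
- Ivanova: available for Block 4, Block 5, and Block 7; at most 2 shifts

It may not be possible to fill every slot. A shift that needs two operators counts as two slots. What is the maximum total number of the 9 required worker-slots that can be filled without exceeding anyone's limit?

9

Total capacity across all operators is 2+2+2+3+2 = 11, and 9 slots are needed, so at most 9 can be filled.
An assignment achieving 9: Block 1→Andersen, Block 2→Ito, Block 3→Varga+Rossi, Block 4→Andersen, Block 5→Ivanova, Block 6→Varga+Rossi, Block 7→Ivanova.
Loads: Varga 2/2, Andersen 2/2, Rossi 2/2, Ito 1/3, Ivanova 2/2.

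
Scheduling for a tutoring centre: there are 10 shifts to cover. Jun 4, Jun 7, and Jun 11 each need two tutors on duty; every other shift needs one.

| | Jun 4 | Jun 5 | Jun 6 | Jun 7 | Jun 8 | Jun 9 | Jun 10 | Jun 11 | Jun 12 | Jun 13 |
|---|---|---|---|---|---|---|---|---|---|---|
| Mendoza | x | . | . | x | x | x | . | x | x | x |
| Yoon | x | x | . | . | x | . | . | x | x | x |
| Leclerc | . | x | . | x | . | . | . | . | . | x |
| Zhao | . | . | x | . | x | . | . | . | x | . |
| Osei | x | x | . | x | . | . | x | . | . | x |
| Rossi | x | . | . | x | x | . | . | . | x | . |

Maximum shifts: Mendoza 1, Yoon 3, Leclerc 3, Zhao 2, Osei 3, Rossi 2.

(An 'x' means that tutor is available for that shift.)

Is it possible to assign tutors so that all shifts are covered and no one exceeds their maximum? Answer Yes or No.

Total capacity is 14 and 13 slots are needed, so capacity alone doesn't rule it out.
Shifts {Jun 9, Jun 11} need 3 worker-slots in total, but the tutors available for any of those shifts (Mendoza and Yoon) can supply at most 2 among them. So no valid schedule exists.

No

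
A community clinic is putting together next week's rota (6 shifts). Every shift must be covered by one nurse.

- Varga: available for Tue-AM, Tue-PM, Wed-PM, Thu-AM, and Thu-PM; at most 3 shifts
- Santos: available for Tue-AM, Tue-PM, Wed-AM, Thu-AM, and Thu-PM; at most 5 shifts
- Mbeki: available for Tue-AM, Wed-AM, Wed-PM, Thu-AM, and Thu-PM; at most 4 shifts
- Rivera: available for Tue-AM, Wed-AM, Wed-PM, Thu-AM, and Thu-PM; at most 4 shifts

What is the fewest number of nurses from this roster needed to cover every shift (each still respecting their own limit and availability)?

2

6 slots to fill and no one can take more than 5, so at least ⌈6/5⌉ = 2 nurses are needed.
Varga and Santos alone can cover everything: Tue-AM→Varga, Tue-PM→Varga, Wed-AM→Santos, Wed-PM→Varga, Thu-AM→Santos, Thu-PM→Santos.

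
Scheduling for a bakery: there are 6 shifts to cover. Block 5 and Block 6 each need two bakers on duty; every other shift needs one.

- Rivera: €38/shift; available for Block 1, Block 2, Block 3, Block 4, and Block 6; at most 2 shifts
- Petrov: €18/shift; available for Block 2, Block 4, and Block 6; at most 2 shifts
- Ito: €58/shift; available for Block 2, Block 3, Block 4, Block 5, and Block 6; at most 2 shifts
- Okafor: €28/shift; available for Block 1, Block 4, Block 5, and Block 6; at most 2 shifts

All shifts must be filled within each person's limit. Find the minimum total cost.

Block 5 can only be covered by Ito and Okafor, so that assignment is forced.
Picking the cheapest available baker for each shift independently would cost €234, but that ignores the shift limits.
An optimal schedule: Block 1→Rivera, Block 2→Petrov, Block 3→Rivera, Block 4→Petrov, Block 5→Ito+Okafor, Block 6→Ito+Okafor.
Total: 38 + 18 + 38 + 18 + 58 + 28 + 58 + 28 = €284.

€284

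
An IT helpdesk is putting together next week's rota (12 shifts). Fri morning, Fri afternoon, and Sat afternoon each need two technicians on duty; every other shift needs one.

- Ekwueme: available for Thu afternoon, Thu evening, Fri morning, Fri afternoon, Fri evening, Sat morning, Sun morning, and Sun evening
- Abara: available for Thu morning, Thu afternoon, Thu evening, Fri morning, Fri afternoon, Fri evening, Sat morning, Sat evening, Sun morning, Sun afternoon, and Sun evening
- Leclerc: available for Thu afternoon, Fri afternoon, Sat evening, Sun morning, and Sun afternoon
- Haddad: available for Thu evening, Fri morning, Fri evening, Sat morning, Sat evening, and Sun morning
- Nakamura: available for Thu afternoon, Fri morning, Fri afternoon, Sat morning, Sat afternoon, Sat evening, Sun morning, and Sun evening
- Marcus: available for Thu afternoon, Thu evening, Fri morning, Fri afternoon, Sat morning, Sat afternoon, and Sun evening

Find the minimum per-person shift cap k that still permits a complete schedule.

With 6 technicians and 15 worker-slots to fill, someone must work at least ⌈15/6⌉ = 3 shifts, so k ≥ 3.
k = 3 works: Thu morning→Abara, Thu afternoon→Leclerc, Thu evening→Ekwueme, Fri morning→Haddad+Nakamura, Fri afternoon→Leclerc+Nakamura, Fri evening→Ekwueme, Sat morning→Haddad, Sat afternoon→Nakamura+Marcus, Sat evening→Abara, Sun morning→Leclerc, Sun afternoon→Abara, Sun evening→Ekwueme.
Loads: Ekwueme 3, Abara 3, Leclerc 3, Haddad 2, Nakamura 3, Marcus 1 — all ≤ 3.

3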